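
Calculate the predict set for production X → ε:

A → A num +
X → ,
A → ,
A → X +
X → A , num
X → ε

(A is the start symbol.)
PREDICT(X → ε) = (FIRST(RHS) \ {ε}) ∪ (FOLLOW(X) if ε ∈ FIRST(RHS), i.e. RHS ⇒* ε)
The right-hand side is ε (FIRST(ε) = { ε }), so the predict set is FOLLOW(X) = { '+' }
PREDICT(X → ε) = { '+' }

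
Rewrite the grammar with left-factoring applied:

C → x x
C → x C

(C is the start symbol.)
Left-factoring transforms A → αβ₁ | αβ₂ into A → αA' and A' → β₁ | β₂
(α is the longest common prefix among the alternatives). Repeat until
no nonterminal has two alternatives with a common prefix.

Round 1: C has alternatives sharing prefix 'x'. Introduce C': C → x C'
  Add: C' → x
  Add: C' → C

No remaining common prefixes — done.

Resulting grammar:
C → x C'
C' → x
C' → C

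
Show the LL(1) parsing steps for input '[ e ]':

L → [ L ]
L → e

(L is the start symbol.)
Stack is shown with the top on the left.

Stack    Input    Action
------------------------
L $      [ e ] $  output L → [ L ]
[ L ] $  [ e ] $  match '['
L ] $    e ] $    output L → e
e ] $    e ] $    match 'e'
] $      ] $      match ']'
$        $        accept

The string is accepted.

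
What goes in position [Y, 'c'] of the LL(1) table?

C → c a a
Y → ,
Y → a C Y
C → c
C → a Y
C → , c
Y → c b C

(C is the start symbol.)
Y → c b C

To find M[Y, 'c'], we find productions for Y where 'c' is in the predict set (PREDICT(N → α) = (FIRST(α) \ {ε}) ∪ (FOLLOW(N) if α ⇒* ε)).

Y → ,: PREDICT = { ',' }
Y → a C Y: PREDICT = { 'a' }
Y → c b C: PREDICT = { 'c' }
  'c' is in predict set, so this production goes in M[Y, 'c']

M[Y, 'c'] = Y → c b C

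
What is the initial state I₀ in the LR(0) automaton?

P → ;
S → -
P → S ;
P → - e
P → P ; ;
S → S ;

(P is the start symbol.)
First, augment the grammar with P' → P
I₀ = CLOSURE({ [P' → . P] }):
  [P' → . P] has the dot before P: add [P → . ;], [P → . S ;], [P → . - e], [P → . P ; ;]
  [P → . S ;] has the dot before S: add [S → . -], [S → . S ;]
No further items can be added.

I₀ = { [P → . - e], [P → . ;], [P → . P ; ;], [P → . S ;], [P' → . P], [S → . -], [S → . S ;] }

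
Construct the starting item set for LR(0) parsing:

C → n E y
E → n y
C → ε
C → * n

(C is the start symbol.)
{ [C → . * n], [C → . n E y], [C → .], [C' → . C] }

First, augment the grammar with C' → C
I₀ = CLOSURE({ [C' → . C] }):
  [C' → . C] has the dot before C: add [C → . n E y], [C → .], [C → . * n]
No further items can be added.

I₀ = { [C → . * n], [C → . n E y], [C → .], [C' → . C] }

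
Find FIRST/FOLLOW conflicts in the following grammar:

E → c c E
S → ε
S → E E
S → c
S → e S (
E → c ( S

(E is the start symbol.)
Yes. S → E E with FOLLOW(S) on { 'c' }; S → c with FOLLOW(S) on { 'c' }

A FIRST/FOLLOW conflict occurs when a non-terminal N has a nullable alternative N → β (β ⇒* ε) and another alternative N → α with FIRST(α) ∩ FOLLOW(N) ≠ ∅: on such a lookahead the parser cannot decide between expanding α and letting N vanish via β.

Nullable non-terminals: S.
FIRST sets used below: FIRST(E) = { 'c' }

S: nullable alternative(s) S → ε; FOLLOW(S) = { $, '(', 'c' }
  S → ε: FIRST \ {ε} = { } — this is the only nullable alternative, skip
  S → E E: FIRST \ {ε} = { 'c' } — overlaps FOLLOW(S) on { 'c' }: CONFLICT
  S → c: FIRST \ {ε} = { 'c' } — overlaps FOLLOW(S) on { 'c' }: CONFLICT
  S → e S (: FIRST \ {ε} = { 'e' } — disjoint from FOLLOW(S)

E has no nullable alternative, so no FIRST/FOLLOW check is needed there.

So the grammar has 2 FIRST/FOLLOW conflicts (marked CONFLICT above).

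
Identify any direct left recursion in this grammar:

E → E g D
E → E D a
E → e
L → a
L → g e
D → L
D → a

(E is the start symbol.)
Yes, E is left-recursive

Direct left recursion occurs when N → N α for some non-terminal N (the right-hand side begins with the left-hand side itself).

E → E g D: LEFT RECURSIVE (starts with E)
E → E D a: LEFT RECURSIVE (starts with E)
E → e: starts with e
L → a: starts with a
L → g e: starts with g
D → L: starts with L
D → a: starts with a

The grammar has direct left recursion on: E.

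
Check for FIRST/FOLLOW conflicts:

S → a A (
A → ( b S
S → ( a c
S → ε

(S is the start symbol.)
Yes. S → '(' a c with FOLLOW(S) on { '(' }

Nullable non-terminals: S.

S: nullable alternative(s) S → ε; FOLLOW(S) = { $, '(' }
  S → a A (: FIRST \ {ε} = { 'a' } — disjoint from FOLLOW(S)
  S → ( a c: FIRST \ {ε} = { '(' } — overlaps FOLLOW(S) on { '(' }: CONFLICT
  S → ε: FIRST \ {ε} = { } — this is the only nullable alternative, skip

A has no nullable alternative, so no FIRST/FOLLOW check is needed there.

So the grammar has 1 FIRST/FOLLOW conflict (marked CONFLICT above).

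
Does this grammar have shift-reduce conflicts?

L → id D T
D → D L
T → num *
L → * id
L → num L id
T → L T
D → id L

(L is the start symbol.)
Yes — I10: [D → D L .] vs [L → . * id]; I13: [T → num * .] vs [L → * . id]

Augment with L' → L and build the canonical LR(0) collection (I0 = CLOSURE({[L' → . L]}), then GOTO on every symbol after a dot until no new states appear). It has 17 states:
  I0: { [L → . * id], [L → . id D T], [L → . num L id], [L' → . L] }  — shift
  I1: { [L → * . id] }  — shift
  I2: { [L' → L .] }  — accept
  I3: { [D → . D L], [D → . id L], [L → id . D T] }  — shift
  I4: { [L → . * id], [L → . id D T], [L → . num L id], [L → num . L id] }  — shift
  I5: { [L → num L . id] }  — shift
  I6: { [L → num L id .] }  — reduce
  I7: { [D → D . L], [L → . * id], [L → . id D T], [L → . num L id], [L → id D . T], [T → . L T], [T → . num *] }  — shift
  I8: { [D → id . L], [L → . * id], [L → . id D T], [L → . num L id] }  — shift
  I9: { [D → id L .] }  — reduce
  I10: { [D → D L .], [L → . * id], [L → . id D T], [L → . num L id], [T → . L T], [T → . num *], [T → L . T] }  — shift, reduce
  I11: { [L → id D T .] }  — reduce
  I12: { [L → . * id], [L → . id D T], [L → . num L id], [L → num . L id], [T → num . *] }  — shift
  I13: { [L → * . id], [T → num * .] }  — shift, reduce
  I14: { [L → * id .] }  — reduce
  I15: { [L → . * id], [L → . id D T], [L → . num L id], [T → . L T], [T → . num *], [T → L . T] }  — shift
  I16: { [T → L T .] }  — reduce

I10 contains reduce item [D → D L .] and shift items [L → . * id], [L → . id D T], [L → . num L id], [T → . num *] — shift-reduce conflict.
I13 contains reduce item [T → num * .] and shift item [L → * . id] — shift-reduce conflict.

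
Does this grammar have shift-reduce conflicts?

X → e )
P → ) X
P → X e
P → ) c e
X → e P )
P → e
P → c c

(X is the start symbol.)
Augment with X' → X and build the canonical LR(0) collection (I0 = CLOSURE({[X' → . X]}), then GOTO on every symbol after a dot until no new states appear). It has 14 states:
  I0: { [X → . e )], [X → . e P )], [X' → . X] }  — shift
  I1: { [X' → X .] }  — accept
  I2: { [P → . ) X], [P → . ) c e], [P → . X e], [P → . c c], [P → . e], [X → . e )], [X → . e P )], [X → e . )], [X → e . P )] }  — shift
  I3: { [P → ) . X], [P → ) . c e], [X → . e )], [X → . e P )], [X → e ) .] }  — shift, reduce
  I4: { [X → e P . )] }  — shift
  I5: { [P → X . e] }  — shift
  I6: { [P → c . c] }  — shift
  I7: { [P → . ) X], [P → . ) c e], [P → . X e], [P → . c c], [P → . e], [P → e .], [X → . e )], [X → . e P )], [X → e . )], [X → e . P )] }  — shift, reduce
  I8: { [P → c c .] }  — reduce
  I9: { [P → X e .] }  — reduce
  I10: { [X → e P ) .] }  — reduce
  I11: { [P → ) X .] }  — reduce
  I12: { [P → ) c . e] }  — shift
  I13: { [P → ) c e .] }  — reduce

I3 contains reduce item [X → e ) .] and shift items [P → ) . c e], [X → . e )], [X → . e P )] — shift-reduce conflict.
I7 contains reduce item [P → e .] and shift items [P → . ) X], [P → . ) c e], [P → . c c], [P → . e], [X → . e )], [X → e . )], [X → . e P )] — shift-reduce conflict.

Answer: Yes — I3: [X → e ) .] vs [P → ) . c e]; I7: [P → e .] vs [P → . ) X]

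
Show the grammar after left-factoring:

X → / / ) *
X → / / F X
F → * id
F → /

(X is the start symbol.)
X → / / X'
X' → ) *
X' → F X
F → * id
F → /

Left-factoring transforms A → αβ₁ | αβ₂ into A → αA' and A' → β₁ | β₂
(α is the longest common prefix among the alternatives). Repeat until
no nonterminal has two alternatives with a common prefix.

Round 1: X has alternatives sharing prefix '/ /'. Introduce X': X → / / X'
  Add: X' → ) *
  Add: X' → F X

No remaining common prefixes — done.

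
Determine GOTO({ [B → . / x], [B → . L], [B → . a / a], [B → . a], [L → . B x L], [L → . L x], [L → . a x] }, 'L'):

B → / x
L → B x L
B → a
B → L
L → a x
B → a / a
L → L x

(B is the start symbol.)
{ [B → L .], [L → L . x] }

GOTO(I, 'L') = CLOSURE({ [A → αX.β] : [A → α.Xβ] ∈ I, X = 'L' })

Items with dot before 'L', with the dot advanced:
  [B → . L] → [B → L .]
  [L → . L x] → [L → L . x]
Closure adds nothing (no advanced item has the dot before a non-terminal).

GOTO = { [B → L .], [L → L . x] }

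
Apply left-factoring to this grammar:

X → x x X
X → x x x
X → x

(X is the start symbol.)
X → x X'
X' → x X''
X'' → X
X'' → x
X' → ε

Left-factoring transforms A → αβ₁ | αβ₂ into A → αA' and A' → β₁ | β₂
(α is the longest common prefix among the alternatives). Repeat until
no nonterminal has two alternatives with a common prefix.

Round 1: X has alternatives sharing prefix 'x'. Introduce X': X → x X'
  Add: X' → x X
  Add: X' → x x
  Add: X' → ε

Round 2: X' has alternatives sharing prefix 'x'. Introduce X'': X' → x X''
  Add: X'' → X
  Add: X'' → x

No remaining common prefixes — done.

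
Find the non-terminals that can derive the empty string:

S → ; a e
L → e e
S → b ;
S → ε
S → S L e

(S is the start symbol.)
A non-terminal is nullable if it can derive ε (the empty string): either it has an ε-production, or it has a production whose right-hand side consists entirely of nullable non-terminals.

ε-productions: S → ε
So S is immediately nullable.
No further non-terminal can be added: every production for the remaining non-terminals contains a terminal or a non-nullable non-terminal.
Nullable = { 'S' }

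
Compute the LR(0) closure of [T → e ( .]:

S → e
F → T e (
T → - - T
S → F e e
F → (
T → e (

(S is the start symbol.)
{ [T → e ( .] }

To compute CLOSURE, for each item [A → α.Bβ] where B is a non-terminal, add [B → .γ] for all productions B → γ; repeat for the newly added items until nothing changes.

Start with: [T → e ( .]
The dot is at the end, so nothing is added.

CLOSURE = { [T → e ( .] }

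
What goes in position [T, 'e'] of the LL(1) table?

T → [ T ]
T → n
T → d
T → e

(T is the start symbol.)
To find M[T, 'e'], we find productions for T where 'e' is in the predict set (PREDICT(N → α) = (FIRST(α) \ {ε}) ∪ (FOLLOW(N) if α ⇒* ε)).

T → [ T ]: PREDICT = { '[' }
T → n: PREDICT = { 'n' }
T → d: PREDICT = { 'd' }
T → e: PREDICT = { 'e' }
  'e' is in predict set, so this production goes in M[T, 'e']

M[T, 'e'] = T → e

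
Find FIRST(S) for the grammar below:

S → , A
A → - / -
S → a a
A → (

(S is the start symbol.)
To compute FIRST(S), examine every production with S on the left-hand side, reading each right-hand side left to right until a non-nullable symbol is reached.

From S → , A:
  - ',' is a terminal: add ',' and stop
From S → a a:
  - a is a terminal: add 'a' and stop

Collecting: FIRST(S) = { ',', 'a' }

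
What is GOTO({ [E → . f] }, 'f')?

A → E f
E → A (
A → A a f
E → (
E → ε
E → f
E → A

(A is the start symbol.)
{ [E → f .] }

GOTO(I, 'f') = CLOSURE({ [A → αX.β] : [A → α.Xβ] ∈ I, X = 'f' })

Items with dot before 'f', with the dot advanced:
  [E → . f] → [E → f .]
Closure adds nothing (no advanced item has the dot before a non-terminal).

GOTO = { [E → f .] }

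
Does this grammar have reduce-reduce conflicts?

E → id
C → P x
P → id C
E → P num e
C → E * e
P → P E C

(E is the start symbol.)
A reduce-reduce conflict occurs when an LR(0) state has two complete items [A → α .] and [B → β .] — both call for a reduction, and with no lookahead the parser cannot choose between them.

Augment with E' → E and build the canonical LR(0) collection (I0 = CLOSURE({[E' → . E]}), then GOTO on every symbol after a dot until no new states appear). It has 14 states:
  I0: { [E → . P num e], [E → . id], [E' → . E], [P → . P E C], [P → . id C] }  — shift
  I1: { [E' → E .] }  — accept
  I2: { [E → . P num e], [E → . id], [E → P . num e], [P → . P E C], [P → . id C], [P → P . E C] }  — shift
  I3: { [C → . E * e], [C → . P x], [E → . P num e], [E → . id], [E → id .], [P → . P E C], [P → . id C], [P → id . C] }  — shift, reduce
  I4: { [P → id C .] }  — reduce
  I5: { [C → E . * e] }  — shift
  I6: { [C → P . x], [E → . P num e], [E → . id], [E → P . num e], [P → . P E C], [P → . id C], [P → P . E C] }  — shift
  I7: { [C → . E * e], [C → . P x], [E → . P num e], [E → . id], [P → . P E C], [P → . id C], [P → P E . C] }  — shift
  I8: { [E → P num . e] }  — shift
  I9: { [C → P x .] }  — reduce
  I10: { [E → P num e .] }  — reduce
  I11: { [P → P E C .] }  — reduce
  I12: { [C → E * . e] }  — shift
  I13: { [C → E * e .] }  — reduce

No state contains more than one complete item.

Answer: No reduce-reduce conflicts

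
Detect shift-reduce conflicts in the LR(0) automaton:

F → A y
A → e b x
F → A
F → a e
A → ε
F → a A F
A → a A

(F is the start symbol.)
A shift-reduce conflict occurs when an LR(0) state has both:
  - a complete (reduce) item [A → α .] (dot at the end), and
  - a shift item [B → β . c γ] (dot before a terminal).

Augment with F' → F and build the canonical LR(0) collection (I0 = CLOSURE({[F' → . F]}), then GOTO on every symbol after a dot until no new states appear). It has 13 states:
  I0: { [A → . a A], [A → . e b x], [A → .], [F → . A y], [F → . A], [F → . a A F], [F → . a e], [F' → . F] }  — shift, reduce
  I1: { [F → A . y], [F → A .] }  — shift, reduce
  I2: { [F' → F .] }  — accept
  I3: { [A → . a A], [A → . e b x], [A → .], [A → a . A], [F → a . A F], [F → a . e] }  — shift, reduce
  I4: { [A → e . b x] }  — shift
  I5: { [A → e b . x] }  — shift
  I6: { [A → e b x .] }  — reduce
  I7: { [A → . a A], [A → . e b x], [A → .], [A → a A .], [F → . A y], [F → . A], [F → . a A F], [F → . a e], [F → a A . F] }  — shift, 2 reduces
  I8: { [A → . a A], [A → . e b x], [A → .], [A → a . A] }  — shift, reduce
  I9: { [A → e . b x], [F → a e .] }  — shift, reduce
  I10: { [A → a A .] }  — reduce
  I11: { [F → a A F .] }  — reduce
  I12: { [F → A y .] }  — reduce

I0 contains reduce item [A → .] and shift items [A → . a A], [A → . e b x], [F → . a A F], [F → . a e] — shift-reduce conflict.
I1 contains reduce item [F → A .] and shift item [F → A . y] — shift-reduce conflict.
I3 contains reduce item [A → .] and shift items [A → . a A], [A → . e b x], [F → a . e] — shift-reduce conflict.
I7 contains reduce items [A → .], [A → a A .] and shift items [A → . a A], [A → . e b x], [F → . a A F], [F → . a e] — shift-reduce conflict.
I8 contains reduce item [A → .] and shift items [A → . a A], [A → . e b x] — shift-reduce conflict.
I9 contains reduce item [F → a e .] and shift item [A → e . b x] — shift-reduce conflict.

Answer: Yes — I0: [A → .] vs [A → . a A]; I1: [F → A .] vs [F → A . y]; I3: [A → .] vs [A → . a A]; I7: [A → .] vs [A → . a A]; I8: [A → .] vs [A → . a A]; I9: [F → a e .] vs [A → e . b x]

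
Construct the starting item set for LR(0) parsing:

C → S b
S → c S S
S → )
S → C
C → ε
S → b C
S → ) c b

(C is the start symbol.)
First, augment the grammar with C' → C
I₀ = CLOSURE({ [C' → . C] }):
  [C' → . C] has the dot before C: add [C → . S b], [C → .]
  [C → . S b] has the dot before S: add [S → . c S S], [S → . )], [S → . C], [S → . b C], [S → . ) c b]
No further items can be added.

I₀ = { [C → . S b], [C → .], [C' → . C], [S → . ) c b], [S → . )], [S → . C], [S → . b C], [S → . c S S] }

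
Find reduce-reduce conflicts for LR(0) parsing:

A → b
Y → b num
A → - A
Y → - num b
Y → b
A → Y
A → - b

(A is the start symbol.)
A reduce-reduce conflict occurs when an LR(0) state has two complete items [A → α .] and [B → β .] — both call for a reduction, and with no lookahead the parser cannot choose between them.

Augment with A' → A and build the canonical LR(0) collection (I0 = CLOSURE({[A' → . A]}), then GOTO on every symbol after a dot until no new states appear). It has 10 states:
  I0: { [A → . - A], [A → . - b], [A → . Y], [A → . b], [A' → . A], [Y → . - num b], [Y → . b num], [Y → . b] }  — shift
  I1: { [A → - . A], [A → - . b], [A → . - A], [A → . - b], [A → . Y], [A → . b], [Y → - . num b], [Y → . - num b], [Y → . b num], [Y → . b] }  — shift
  I2: { [A' → A .] }  — accept
  I3: { [A → Y .] }  — reduce
  I4: { [A → b .], [Y → b . num], [Y → b .] }  — shift, 2 reduces
  I5: { [Y → b num .] }  — reduce
  I6: { [A → - A .] }  — reduce
  I7: { [A → - b .], [A → b .], [Y → b . num], [Y → b .] }  — shift, 3 reduces
  I8: { [Y → - num . b] }  — shift
  I9: { [Y → - num b .] }  — reduce

I4 contains complete items [A → b .], [Y → b .] — reduce-reduce conflict.
I7 contains complete items [A → - b .], [A → b .], [Y → b .] — reduce-reduce conflict.

Answer: Yes — I4: [A → b .] vs [Y → b .]; I7: [A → - b .] vs [A → b .]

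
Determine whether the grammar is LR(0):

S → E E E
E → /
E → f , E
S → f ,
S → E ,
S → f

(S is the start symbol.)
A grammar is LR(0) if no state in the canonical LR(0) collection has:
  - both a shift item (dot before a terminal) and a complete item (shift-reduce conflict), or
  - two or more complete items (reduce-reduce conflict; the accept item [S' → S .] counts as a complete item here).

Augment with S' → S and build the canonical LR(0) collection (I0 = CLOSURE({[S' → . S]}), then GOTO on every symbol after a dot until no new states appear). It has 12 states:
  I0: { [E → . /], [E → . f , E], [S → . E ,], [S → . E E E], [S → . f ,], [S → . f], [S' → . S] }  — shift
  I1: { [E → / .] }  — reduce
  I2: { [E → . /], [E → . f , E], [S → E . ,], [S → E . E E] }  — shift
  I3: { [S' → S .] }  — accept
  I4: { [E → f . , E], [S → f . ,], [S → f .] }  — shift, reduce
  I5: { [E → . /], [E → . f , E], [E → f , . E], [S → f , .] }  — shift, reduce
  I6: { [E → f , E .] }  — reduce
  I7: { [E → f . , E] }  — shift
  I8: { [E → . /], [E → . f , E], [E → f , . E] }  — shift
  I9: { [S → E , .] }  — reduce
  I10: { [E → . /], [E → . f , E], [S → E E . E] }  — shift
  I11: { [S → E E E .] }  — reduce

Conflict in state I4:
  Shift-reduce conflict between [S → f .] and [E → f . , E]
So the grammar is NOT LR(0).

Answer: No. Shift-reduce conflict between [S → f .] and [E → f . , E]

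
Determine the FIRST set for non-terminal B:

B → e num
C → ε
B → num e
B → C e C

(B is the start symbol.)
To compute FIRST(B), examine every production with B on the left-hand side, reading each right-hand side left to right until a non-nullable symbol is reached.

FIRST sets of the other non-terminals involved (by the same procedure, iterated to a fixed point):
  FIRST(C) = { ε }

From B → e num:
  - e is a terminal: add 'e' and stop
From B → num e:
  - num is a terminal: add 'num' and stop
From B → C e C:
  - C is a non-terminal: add FIRST(C) \ {ε} = { }
    C is nullable, so continue to the next symbol
  - e is a terminal: add 'e' and stop

Collecting: FIRST(B) = { 'e', 'num' }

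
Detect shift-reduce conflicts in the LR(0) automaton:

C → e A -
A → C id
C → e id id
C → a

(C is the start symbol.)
No shift-reduce conflicts

A shift-reduce conflict occurs when an LR(0) state has both:
  - a complete (reduce) item [A → α .] (dot at the end), and
  - a shift item [B → β . c γ] (dot before a terminal).

Augment with C' → C and build the canonical LR(0) collection (I0 = CLOSURE({[C' → . C]}), then GOTO on every symbol after a dot until no new states appear). It has 10 states:
  I0: { [C → . a], [C → . e A -], [C → . e id id], [C' → . C] }  — shift
  I1: { [C' → C .] }  — accept
  I2: { [C → a .] }  — reduce
  I3: { [A → . C id], [C → . a], [C → . e A -], [C → . e id id], [C → e . A -], [C → e . id id] }  — shift
  I4: { [C → e A . -] }  — shift
  I5: { [A → C . id] }  — shift
  I6: { [C → e id . id] }  — shift
  I7: { [C → e id id .] }  — reduce
  I8: { [A → C id .] }  — reduce
  I9: { [C → e A - .] }  — reduce

No state contains both a complete item and a shift item.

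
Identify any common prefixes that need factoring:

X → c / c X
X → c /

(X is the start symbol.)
Yes, X has productions with common prefix 'c /'

Left-factoring is needed when two productions for the same non-terminal
share a common prefix on the right-hand side.

Productions for X:
  X → c / c X
  X → c /

Found common prefix 'c /' in productions for X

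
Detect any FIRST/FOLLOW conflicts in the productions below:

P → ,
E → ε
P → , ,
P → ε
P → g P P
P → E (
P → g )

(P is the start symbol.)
Yes. P → ',' with FOLLOW(P) on { ',' }; P → ',' ',' with FOLLOW(P) on { ',' }; P → g P P with FOLLOW(P) on { 'g' }; P → E '(' with FOLLOW(P) on { '(' }; P → g ')' with FOLLOW(P) on { 'g' }

Nullable non-terminals: E, P.
FIRST sets used below: FIRST(E) = { ε }
E has a nullable alternative but only one production, so nothing to check.

P: nullable alternative(s) P → ε; FOLLOW(P) = { $, '(', ',', 'g' }
  P → ,: FIRST \ {ε} = { ',' } — overlaps FOLLOW(P) on { ',' }: CONFLICT
  P → , ,: FIRST \ {ε} = { ',' } — overlaps FOLLOW(P) on { ',' }: CONFLICT
  P → ε: FIRST \ {ε} = { } — this is the only nullable alternative, skip
  P → g P P: FIRST \ {ε} = { 'g' } — overlaps FOLLOW(P) on { 'g' }: CONFLICT
  P → E (: FIRST \ {ε} = { '(' } — overlaps FOLLOW(P) on { '(' }: CONFLICT
  P → g ): FIRST \ {ε} = { 'g' } — overlaps FOLLOW(P) on { 'g' }: CONFLICT

So the grammar has 5 FIRST/FOLLOW conflicts (marked CONFLICT above).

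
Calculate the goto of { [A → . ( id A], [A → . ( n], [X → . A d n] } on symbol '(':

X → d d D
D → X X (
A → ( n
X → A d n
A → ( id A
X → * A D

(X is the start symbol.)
{ [A → ( . id A], [A → ( . n] }

GOTO(I, '(') = CLOSURE({ [A → αX.β] : [A → α.Xβ] ∈ I, X = '(' })

Items with dot before '(', with the dot advanced:
  [A → . ( id A] → [A → ( . id A]
  [A → . ( n] → [A → ( . n]
Closure adds nothing (no advanced item has the dot before a non-terminal).

GOTO = { [A → ( . id A], [A → ( . n] }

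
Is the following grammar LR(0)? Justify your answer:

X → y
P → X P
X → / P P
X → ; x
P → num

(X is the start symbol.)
A grammar is LR(0) if no state in the canonical LR(0) collection has:
  - both a shift item (dot before a terminal) and a complete item (shift-reduce conflict), or
  - two or more complete items (reduce-reduce conflict; the accept item [X' → X .] counts as a complete item here).

Augment with X' → X and build the canonical LR(0) collection (I0 = CLOSURE({[X' → . X]}), then GOTO on every symbol after a dot until no new states appear). It has 11 states:
  I0: { [X → . / P P], [X → . ; x], [X → . y], [X' → . X] }  — shift
  I1: { [P → . X P], [P → . num], [X → . / P P], [X → . ; x], [X → . y], [X → / . P P] }  — shift
  I2: { [X → ; . x] }  — shift
  I3: { [X' → X .] }  — accept
  I4: { [X → y .] }  — reduce
  I5: { [X → ; x .] }  — reduce
  I6: { [P → . X P], [P → . num], [X → . / P P], [X → . ; x], [X → . y], [X → / P . P] }  — shift
  I7: { [P → . X P], [P → . num], [P → X . P], [X → . / P P], [X → . ; x], [X → . y] }  — shift
  I8: { [P → num .] }  — reduce
  I9: { [P → X P .] }  — reduce
  I10: { [X → / P P .] }  — reduce

Every state is either a pure shift/goto state or contains exactly one complete item and nothing to shift — no conflicts. The grammar is LR(0).

Answer: Yes, the grammar is LR(0)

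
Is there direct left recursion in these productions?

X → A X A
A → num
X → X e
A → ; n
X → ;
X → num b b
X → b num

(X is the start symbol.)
Yes, X is left-recursive

Direct left recursion occurs when N → N α for some non-terminal N (the right-hand side begins with the left-hand side itself).

X → A X A: starts with A
A → num: starts with num
X → X e: LEFT RECURSIVE (starts with X)
A → ; n: starts with ';'
X → ;: starts with ';'
X → num b b: starts with num
X → b num: starts with b

The grammar has direct left recursion on: X.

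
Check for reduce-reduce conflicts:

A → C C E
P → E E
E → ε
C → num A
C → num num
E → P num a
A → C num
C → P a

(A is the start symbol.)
Yes — I7: [C → num num .] vs [E → .]; I11: [E → .] vs [P → E E .]; I14: [A → C num .] vs [E → .]; I15: [A → C C E .] vs [E → .]

Augment with A' → A and build the canonical LR(0) collection (I0 = CLOSURE({[A' → . A]}), then GOTO on every symbol after a dot until no new states appear). It has 16 states:
  I0: { [A → . C C E], [A → . C num], [A' → . A], [C → . P a], [C → . num A], [C → . num num], [E → . P num a], [E → .], [P → . E E] }  — shift, reduce
  I1: { [A' → A .] }  — accept
  I2: { [A → C . C E], [A → C . num], [C → . P a], [C → . num A], [C → . num num], [E → . P num a], [E → .], [P → . E E] }  — shift, reduce
  I3: { [E → . P num a], [E → .], [P → . E E], [P → E . E] }  — reduce
  I4: { [C → P . a], [E → P . num a] }  — shift
  I5: { [A → . C C E], [A → . C num], [C → . P a], [C → . num A], [C → . num num], [C → num . A], [C → num . num], [E → . P num a], [E → .], [P → . E E] }  — shift, reduce
  I6: { [C → num A .] }  — reduce
  I7: { [A → . C C E], [A → . C num], [C → . P a], [C → . num A], [C → . num num], [C → num . A], [C → num . num], [C → num num .], [E → . P num a], [E → .], [P → . E E] }  — shift, 2 reduces
  I8: { [C → P a .] }  — reduce
  I9: { [E → P num . a] }  — shift
  I10: { [E → P num a .] }  — reduce
  I11: { [E → . P num a], [E → .], [P → . E E], [P → E . E], [P → E E .] }  — 2 reduces
  I12: { [E → P . num a] }  — shift
  I13: { [A → C C . E], [E → . P num a], [E → .], [P → . E E] }  — reduce
  I14: { [A → . C C E], [A → . C num], [A → C num .], [C → . P a], [C → . num A], [C → . num num], [C → num . A], [C → num . num], [E → . P num a], [E → .], [P → . E E] }  — shift, 2 reduces
  I15: { [A → C C E .], [E → . P num a], [E → .], [P → . E E], [P → E . E] }  — 2 reduces

I7 contains complete items [C → num num .], [E → .] — reduce-reduce conflict.
I11 contains complete items [E → .], [P → E E .] — reduce-reduce conflict.
I14 contains complete items [A → C num .], [E → .] — reduce-reduce conflict.
I15 contains complete items [A → C C E .], [E → .] — reduce-reduce conflict.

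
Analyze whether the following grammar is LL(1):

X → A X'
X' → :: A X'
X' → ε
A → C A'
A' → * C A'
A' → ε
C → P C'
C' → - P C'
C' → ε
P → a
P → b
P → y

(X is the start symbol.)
Yes, the grammar is LL(1).

A grammar is LL(1) if for each non-terminal N with multiple productions, the predict sets of those productions are pairwise disjoint, where PREDICT(N → α) = (FIRST(α) \ {ε}) ∪ (FOLLOW(N) if α ⇒* ε).

Relevant sets:
  FOLLOW(X') = { $ }
  FOLLOW(A') = { $, '::' }
  FOLLOW(C') = { $, '*', '::' }

For X':
  PREDICT(X' → :: A X') = { '::' }
  PREDICT(X' → ε) = { $ }
For A':
  PREDICT(A' → '*' C A') = { '*' }
  PREDICT(A' → ε) = { $, '::' }
For C':
  PREDICT(C' → '-' P C') = { '-' }
  PREDICT(C' → ε) = { $, '*', '::' }
For P:
  PREDICT(P → a) = { 'a' }
  PREDICT(P → b) = { 'b' }
  PREDICT(P → y) = { 'y' }
X, A, C have a single production, so nothing to check there.

All predict sets are disjoint. The grammar IS LL(1).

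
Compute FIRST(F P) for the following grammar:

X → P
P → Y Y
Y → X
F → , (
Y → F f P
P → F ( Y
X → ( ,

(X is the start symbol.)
FIRST sets of the non-terminals involved (from the grammar, by fixed-point iteration):
  FIRST(F) = { ',' }

To compute FIRST(F P), process the symbols left to right:
Symbol F is a non-terminal. Add FIRST(F) \ {ε} = { ',' }
F is not nullable (ε ∉ FIRST(F)), so stop here.
FIRST(F P) = { ',' }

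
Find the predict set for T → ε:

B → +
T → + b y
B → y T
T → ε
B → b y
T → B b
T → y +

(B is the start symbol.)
{ $, 'b' }

PREDICT(T → ε) = (FIRST(RHS) \ {ε}) ∪ (FOLLOW(T) if ε ∈ FIRST(RHS), i.e. RHS ⇒* ε)
The right-hand side is ε (FIRST(ε) = { ε }), so the predict set is FOLLOW(T) = { $, 'b' }
PREDICT(T → ε) = { $, 'b' }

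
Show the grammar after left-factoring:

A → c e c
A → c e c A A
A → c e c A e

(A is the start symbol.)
Left-factoring transforms A → αβ₁ | αβ₂ into A → αA' and A' → β₁ | β₂
(α is the longest common prefix among the alternatives). Repeat until
no nonterminal has two alternatives with a common prefix.

Round 1: A has alternatives sharing prefix 'c e c'. Introduce A': A → c e c A'
  Add: A' → ε
  Add: A' → A A
  Add: A' → A e

Round 2: A' has alternatives sharing prefix 'A'. Introduce A'': A' → A A''
  Add: A'' → A
  Add: A'' → e

No remaining common prefixes — done.

Resulting grammar:
A → c e c A'
A' → ε
A' → A A''
A'' → A
A'' → e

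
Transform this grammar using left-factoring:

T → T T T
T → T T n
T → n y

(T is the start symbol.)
T → T T T'
T' → T
T' → n
T → n y

Left-factoring transforms A → αβ₁ | αβ₂ into A → αA' and A' → β₁ | β₂
(α is the longest common prefix among the alternatives). Repeat until
no nonterminal has two alternatives with a common prefix.

Round 1: T has alternatives sharing prefix 'T T'. Introduce T': T → T T T'
  Add: T' → T
  Add: T' → n

No remaining common prefixes — done.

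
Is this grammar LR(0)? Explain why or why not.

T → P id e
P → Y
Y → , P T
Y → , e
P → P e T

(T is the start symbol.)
A grammar is LR(0) if no state in the canonical LR(0) collection has:
  - both a shift item (dot before a terminal) and a complete item (shift-reduce conflict), or
  - two or more complete items (reduce-reduce conflict; the accept item [T' → T .] counts as a complete item here).

Augment with T' → T and build the canonical LR(0) collection (I0 = CLOSURE({[T' → . T]}), then GOTO on every symbol after a dot until no new states appear). It has 12 states:
  I0: { [P → . P e T], [P → . Y], [T → . P id e], [T' → . T], [Y → . , P T], [Y → . , e] }  — shift
  I1: { [P → . P e T], [P → . Y], [Y → , . P T], [Y → , . e], [Y → . , P T], [Y → . , e] }  — shift
  I2: { [P → P . e T], [T → P . id e] }  — shift
  I3: { [T' → T .] }  — accept
  I4: { [P → Y .] }  — reduce
  I5: { [P → . P e T], [P → . Y], [P → P e . T], [T → . P id e], [Y → . , P T], [Y → . , e] }  — shift
  I6: { [T → P id . e] }  — shift
  I7: { [T → P id e .] }  — reduce
  I8: { [P → P e T .] }  — reduce
  I9: { [P → . P e T], [P → . Y], [P → P . e T], [T → . P id e], [Y → , P . T], [Y → . , P T], [Y → . , e] }  — shift
  I10: { [Y → , e .] }  — reduce
  I11: { [Y → , P T .] }  — reduce

Every state is either a pure shift/goto state or contains exactly one complete item and nothing to shift — no conflicts. The grammar is LR(0).

Answer: Yes, the grammar is LR(0)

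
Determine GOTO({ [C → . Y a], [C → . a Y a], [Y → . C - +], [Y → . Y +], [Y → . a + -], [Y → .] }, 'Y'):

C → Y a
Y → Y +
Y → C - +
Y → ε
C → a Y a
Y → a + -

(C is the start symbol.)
GOTO(I, 'Y') = CLOSURE({ [A → αX.β] : [A → α.Xβ] ∈ I, X = 'Y' })

Items with dot before 'Y', with the dot advanced:
  [C → . Y a] → [C → Y . a]
  [Y → . Y +] → [Y → Y . +]
Closure adds nothing (no advanced item has the dot before a non-terminal).

GOTO = { [C → Y . a], [Y → Y . +] }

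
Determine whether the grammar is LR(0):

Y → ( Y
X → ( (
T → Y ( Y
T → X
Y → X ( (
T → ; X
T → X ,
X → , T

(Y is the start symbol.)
A grammar is LR(0) if no state in the canonical LR(0) collection has:
  - both a shift item (dot before a terminal) and a complete item (shift-reduce conflict), or
  - two or more complete items (reduce-reduce conflict; the accept item [Y' → Y .] counts as a complete item here).

Augment with Y' → Y and build the canonical LR(0) collection (I0 = CLOSURE({[Y' → . Y]}), then GOTO on every symbol after a dot until no new states appear). It has 19 states:
  I0: { [X → . ( (], [X → . , T], [Y → . ( Y], [Y → . X ( (], [Y' → . Y] }  — shift
  I1: { [X → ( . (], [X → . ( (], [X → . , T], [Y → ( . Y], [Y → . ( Y], [Y → . X ( (] }  — shift
  I2: { [T → . ; X], [T → . X ,], [T → . X], [T → . Y ( Y], [X → , . T], [X → . ( (], [X → . , T], [Y → . ( Y], [Y → . X ( (] }  — shift
  I3: { [Y → X . ( (] }  — shift
  I4: { [Y' → Y .] }  — accept
  I5: { [Y → X ( . (] }  — shift
  I6: { [Y → X ( ( .] }  — reduce
  I7: { [T → ; . X], [X → . ( (], [X → . , T] }  — shift
  I8: { [X → , T .] }  — reduce
  I9: { [T → X . ,], [T → X .], [Y → X . ( (] }  — shift, reduce
  I10: { [T → Y . ( Y] }  — shift
  I11: { [T → Y ( . Y], [X → . ( (], [X → . , T], [Y → . ( Y], [Y → . X ( (] }  — shift
  I12: { [T → Y ( Y .] }  — reduce
  I13: { [T → X , .] }  — reduce
  I14: { [X → ( . (] }  — shift
  I15: { [T → ; X .] }  — reduce
  I16: { [X → ( ( .] }  — reduce
  I17: { [X → ( ( .], [X → ( . (], [X → . ( (], [X → . , T], [Y → ( . Y], [Y → . ( Y], [Y → . X ( (] }  — shift, reduce
  I18: { [Y → ( Y .] }  — reduce

Conflict in state I9:
  Shift-reduce conflict between [T → X .] and [T → X . ,]
So the grammar is NOT LR(0).

Answer: No. Shift-reduce conflict between [T → X .] and [T → X . ,]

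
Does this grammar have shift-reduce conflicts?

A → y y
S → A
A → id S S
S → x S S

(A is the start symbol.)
No shift-reduce conflicts

Augment with A' → A and build the canonical LR(0) collection (I0 = CLOSURE({[A' → . A]}), then GOTO on every symbol after a dot until no new states appear). It has 11 states:
  I0: { [A → . id S S], [A → . y y], [A' → . A] }  — shift
  I1: { [A' → A .] }  — accept
  I2: { [A → . id S S], [A → . y y], [A → id . S S], [S → . A], [S → . x S S] }  — shift
  I3: { [A → y . y] }  — shift
  I4: { [A → y y .] }  — reduce
  I5: { [S → A .] }  — reduce
  I6: { [A → . id S S], [A → . y y], [A → id S . S], [S → . A], [S → . x S S] }  — shift
  I7: { [A → . id S S], [A → . y y], [S → . A], [S → . x S S], [S → x . S S] }  — shift
  I8: { [A → . id S S], [A → . y y], [S → . A], [S → . x S S], [S → x S . S] }  — shift
  I9: { [S → x S S .] }  — reduce
  I10: { [A → id S S .] }  — reduce

No state contains both a complete item and a shift item.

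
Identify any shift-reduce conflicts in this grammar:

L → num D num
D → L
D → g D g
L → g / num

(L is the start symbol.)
No shift-reduce conflicts

A shift-reduce conflict occurs when an LR(0) state has both:
  - a complete (reduce) item [A → α .] (dot at the end), and
  - a shift item [B → β . c γ] (dot before a terminal).

Augment with L' → L and build the canonical LR(0) collection (I0 = CLOSURE({[L' → . L]}), then GOTO on every symbol after a dot until no new states appear). It has 12 states:
  I0: { [L → . g / num], [L → . num D num], [L' → . L] }  — shift
  I1: { [L' → L .] }  — accept
  I2: { [L → g . / num] }  — shift
  I3: { [D → . L], [D → . g D g], [L → . g / num], [L → . num D num], [L → num . D num] }  — shift
  I4: { [L → num D . num] }  — shift
  I5: { [D → L .] }  — reduce
  I6: { [D → . L], [D → . g D g], [D → g . D g], [L → . g / num], [L → . num D num], [L → g . / num] }  — shift
  I7: { [L → g / . num] }  — shift
  I8: { [D → g D . g] }  — shift
  I9: { [D → g D g .] }  — reduce
  I10: { [L → g / num .] }  — reduce
  I11: { [L → num D num .] }  — reduce

No state contains both a complete item and a shift item.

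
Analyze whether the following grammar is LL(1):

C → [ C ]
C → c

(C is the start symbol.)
A grammar is LL(1) if for each non-terminal N with multiple productions, the predict sets of those productions are pairwise disjoint, where PREDICT(N → α) = (FIRST(α) \ {ε}) ∪ (FOLLOW(N) if α ⇒* ε).

For C:
  PREDICT(C → '[' C ']') = { '[' }
  PREDICT(C → c) = { 'c' }

All predict sets are disjoint. The grammar IS LL(1).

Answer: Yes, the grammar is LL(1).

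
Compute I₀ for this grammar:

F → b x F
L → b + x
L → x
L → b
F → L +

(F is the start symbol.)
First, augment the grammar with F' → F
I₀ = CLOSURE({ [F' → . F] }):
  [F' → . F] has the dot before F: add [F → . b x F], [F → . L +]
  [F → . L +] has the dot before L: add [L → . b + x], [L → . x], [L → . b]
No further items can be added.

I₀ = { [F → . L +], [F → . b x F], [F' → . F], [L → . b + x], [L → . b], [L → . x] }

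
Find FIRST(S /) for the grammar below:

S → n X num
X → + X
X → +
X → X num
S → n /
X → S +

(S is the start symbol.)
{ 'n' }

FIRST sets of the non-terminals involved (from the grammar, by fixed-point iteration):
  FIRST(S) = { 'n' }

To compute FIRST(S /), process the symbols left to right:
Symbol S is a non-terminal. Add FIRST(S) \ {ε} = { 'n' }
S is not nullable (ε ∉ FIRST(S)), so stop here.
FIRST(S /) = { 'n' }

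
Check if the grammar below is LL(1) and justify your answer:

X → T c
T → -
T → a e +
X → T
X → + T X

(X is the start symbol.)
No. Predict set conflict for X: { '-', 'a' }

A grammar is LL(1) if for each non-terminal N with multiple productions, the predict sets of those productions are pairwise disjoint, where PREDICT(N → α) = (FIRST(α) \ {ε}) ∪ (FOLLOW(N) if α ⇒* ε).

Relevant sets:
  FIRST(T) = { '-', 'a' }

For X:
  PREDICT(X → T c) = { '-', 'a' }
  PREDICT(X → T) = { '-', 'a' }
  PREDICT(X → '+' T X) = { '+' }
For T:
  PREDICT(T → '-') = { '-' }
  PREDICT(T → a e '+') = { 'a' }

Conflict found: Predict set conflict for X: { '-', 'a' }
The grammar is NOT LL(1).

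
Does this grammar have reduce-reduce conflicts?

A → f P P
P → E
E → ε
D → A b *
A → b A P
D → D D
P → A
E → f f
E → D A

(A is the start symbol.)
Augment with A' → A and build the canonical LR(0) collection (I0 = CLOSURE({[A' → . A]}), then GOTO on every symbol after a dot until no new states appear). It has 18 states:
  I0: { [A → . b A P], [A → . f P P], [A' → . A] }  — shift
  I1: { [A' → A .] }  — accept
  I2: { [A → . b A P], [A → . f P P], [A → b . A P] }  — shift
  I3: { [A → . b A P], [A → . f P P], [A → f . P P], [D → . A b *], [D → . D D], [E → . D A], [E → . f f], [E → .], [P → . A], [P → . E] }  — shift, reduce
  I4: { [D → A . b *], [P → A .] }  — shift, reduce
  I5: { [A → . b A P], [A → . f P P], [D → . A b *], [D → . D D], [D → D . D], [E → D . A] }  — shift
  I6: { [P → E .] }  — reduce
  I7: { [A → . b A P], [A → . f P P], [A → f P . P], [D → . A b *], [D → . D D], [E → . D A], [E → . f f], [E → .], [P → . A], [P → . E] }  — shift, reduce
  I8: { [A → . b A P], [A → . f P P], [A → f . P P], [D → . A b *], [D → . D D], [E → . D A], [E → . f f], [E → .], [E → f . f], [P → . A], [P → . E] }  — shift, reduce
  I9: { [A → . b A P], [A → . f P P], [A → f . P P], [D → . A b *], [D → . D D], [E → . D A], [E → . f f], [E → .], [E → f . f], [E → f f .], [P → . A], [P → . E] }  — shift, 2 reduces
  I10: { [A → f P P .] }  — reduce
  I11: { [D → A . b *], [E → D A .] }  — shift, reduce
  I12: { [A → . b A P], [A → . f P P], [D → . A b *], [D → . D D], [D → D . D], [D → D D .] }  — shift, reduce
  I13: { [D → A . b *] }  — shift
  I14: { [D → A b . *] }  — shift
  I15: { [D → A b * .] }  — reduce
  I16: { [A → . b A P], [A → . f P P], [A → b A . P], [D → . A b *], [D → . D D], [E → . D A], [E → . f f], [E → .], [P → . A], [P → . E] }  — shift, reduce
  I17: { [A → b A P .] }  — reduce

I9 contains complete items [E → .], [E → f f .] — reduce-reduce conflict.

Answer: Yes — I9: [E → .] vs [E → f f .]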